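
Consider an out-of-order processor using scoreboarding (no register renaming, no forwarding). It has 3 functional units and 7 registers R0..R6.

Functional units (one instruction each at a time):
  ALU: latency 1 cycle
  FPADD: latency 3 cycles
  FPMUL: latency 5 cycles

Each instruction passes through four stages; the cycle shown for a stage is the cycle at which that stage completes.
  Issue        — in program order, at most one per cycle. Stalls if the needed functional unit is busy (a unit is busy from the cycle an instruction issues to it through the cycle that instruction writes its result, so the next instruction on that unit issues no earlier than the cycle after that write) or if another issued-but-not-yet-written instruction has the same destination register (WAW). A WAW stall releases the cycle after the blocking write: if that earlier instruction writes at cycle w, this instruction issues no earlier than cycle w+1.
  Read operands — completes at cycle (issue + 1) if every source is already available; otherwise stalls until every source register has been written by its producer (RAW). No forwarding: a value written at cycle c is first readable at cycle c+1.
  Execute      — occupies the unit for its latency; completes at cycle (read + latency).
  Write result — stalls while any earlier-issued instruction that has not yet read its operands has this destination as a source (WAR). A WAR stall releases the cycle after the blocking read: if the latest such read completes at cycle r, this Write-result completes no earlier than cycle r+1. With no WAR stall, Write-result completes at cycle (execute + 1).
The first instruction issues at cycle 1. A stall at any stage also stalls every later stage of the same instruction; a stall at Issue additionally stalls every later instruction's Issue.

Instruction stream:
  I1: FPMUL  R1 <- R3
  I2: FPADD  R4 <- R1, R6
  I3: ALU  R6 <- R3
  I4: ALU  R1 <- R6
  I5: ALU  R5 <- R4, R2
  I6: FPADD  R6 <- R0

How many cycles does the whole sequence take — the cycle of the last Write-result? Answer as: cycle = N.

cycle = 21

cycle 1: I1→FPMUL
cycle 2: I1 RO; I2→FPADD
cycle 3: I3→ALU
cycle 4: I3 RO
cycle 5: I3 EX
cycle 7: I1 EX
cycle 8: I1 WR R1
cycle 9: I2 RO
cycle 10: I3 WR R6
cycle 11: I4→ALU
cycle 12: I2 EX; I4 RO
cycle 13: I2 WR R4; I4 EX
cycle 14: I4 WR R1
cycle 15: I5→ALU
cycle 16: I5 RO; I6→FPADD
cycle 17: I5 EX; I6 RO
cycle 18: I5 WR R5
cycle 20: I6 EX
cycle 21: I6 WR R6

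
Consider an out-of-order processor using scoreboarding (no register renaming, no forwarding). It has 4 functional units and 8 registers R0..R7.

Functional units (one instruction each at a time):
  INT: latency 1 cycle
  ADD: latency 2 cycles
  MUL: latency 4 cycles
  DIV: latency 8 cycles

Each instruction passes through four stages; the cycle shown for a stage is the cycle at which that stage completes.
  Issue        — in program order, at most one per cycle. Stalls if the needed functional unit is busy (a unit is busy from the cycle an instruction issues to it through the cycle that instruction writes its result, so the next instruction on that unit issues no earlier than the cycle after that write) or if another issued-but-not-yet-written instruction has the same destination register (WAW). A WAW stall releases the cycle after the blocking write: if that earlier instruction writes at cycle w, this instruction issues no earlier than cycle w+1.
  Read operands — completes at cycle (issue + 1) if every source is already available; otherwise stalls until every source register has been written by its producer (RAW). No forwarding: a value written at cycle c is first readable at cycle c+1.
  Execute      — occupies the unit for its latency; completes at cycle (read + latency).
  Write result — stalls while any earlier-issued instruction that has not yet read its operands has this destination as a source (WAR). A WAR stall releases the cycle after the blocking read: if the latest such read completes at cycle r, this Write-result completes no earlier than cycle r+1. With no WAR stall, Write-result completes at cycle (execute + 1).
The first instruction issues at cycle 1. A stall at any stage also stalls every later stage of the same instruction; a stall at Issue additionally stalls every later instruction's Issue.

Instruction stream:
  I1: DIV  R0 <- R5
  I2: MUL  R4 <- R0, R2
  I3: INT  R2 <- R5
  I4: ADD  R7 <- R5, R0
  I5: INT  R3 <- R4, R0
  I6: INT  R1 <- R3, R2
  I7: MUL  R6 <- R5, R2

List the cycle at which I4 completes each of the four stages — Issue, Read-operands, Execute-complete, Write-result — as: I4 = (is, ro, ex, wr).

[I1] 1/2/10/11
[I2] 2/12/16/17  (RAW R0: wait I1 write@11)
[I3] 3/4/5/13  (WAR R2: wait I2 read@12)
[I4] 4/12/14/15  (RAW R0: wait I1 write@11)
[I5] 14/18/19/20  (struct: INT busy until I3 writes@13; RAW R4: wait I2 write@17)
[I6] 21/22/23/24  (struct: INT busy until I5 writes@20)
[I7] 22/23/27/28

I4 = (4, 12, 14, 15)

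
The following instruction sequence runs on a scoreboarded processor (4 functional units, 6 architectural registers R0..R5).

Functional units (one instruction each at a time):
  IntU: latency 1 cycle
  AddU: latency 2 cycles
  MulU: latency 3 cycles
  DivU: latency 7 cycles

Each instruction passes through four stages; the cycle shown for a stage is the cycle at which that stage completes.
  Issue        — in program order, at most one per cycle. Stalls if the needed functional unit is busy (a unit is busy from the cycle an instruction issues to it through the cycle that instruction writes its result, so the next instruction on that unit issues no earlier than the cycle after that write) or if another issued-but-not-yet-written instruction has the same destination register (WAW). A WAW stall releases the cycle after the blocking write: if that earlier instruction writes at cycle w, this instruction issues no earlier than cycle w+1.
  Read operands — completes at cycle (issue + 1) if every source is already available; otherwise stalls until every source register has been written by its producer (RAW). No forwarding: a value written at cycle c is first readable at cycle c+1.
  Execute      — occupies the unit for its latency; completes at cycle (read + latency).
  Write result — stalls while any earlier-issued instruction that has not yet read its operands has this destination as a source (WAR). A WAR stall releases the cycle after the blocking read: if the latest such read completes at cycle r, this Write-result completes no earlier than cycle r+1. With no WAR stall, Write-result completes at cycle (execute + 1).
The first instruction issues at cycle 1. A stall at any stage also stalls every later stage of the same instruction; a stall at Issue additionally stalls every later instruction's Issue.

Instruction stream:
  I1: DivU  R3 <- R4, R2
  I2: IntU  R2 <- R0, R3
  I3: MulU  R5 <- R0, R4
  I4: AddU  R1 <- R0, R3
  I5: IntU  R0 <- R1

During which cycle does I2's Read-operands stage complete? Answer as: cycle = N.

[1] I1 dispatched to DivU
[2] I1 operands ready; I2 dispatched to IntU
[3] I3 dispatched to MulU
[4] I3 operands ready; I4 dispatched to AddU
[7] I3 complete
[8] R5←I3
[9] I1 complete
[10] R3←I1
[11] I2 operands ready; I4 operands ready
[12] I2 complete
[13] R2←I2; I4 complete
[14] R1←I4; I5 dispatched to IntU
[15] I5 operands ready
[16] I5 complete
[17] R0←I5

cycle = 11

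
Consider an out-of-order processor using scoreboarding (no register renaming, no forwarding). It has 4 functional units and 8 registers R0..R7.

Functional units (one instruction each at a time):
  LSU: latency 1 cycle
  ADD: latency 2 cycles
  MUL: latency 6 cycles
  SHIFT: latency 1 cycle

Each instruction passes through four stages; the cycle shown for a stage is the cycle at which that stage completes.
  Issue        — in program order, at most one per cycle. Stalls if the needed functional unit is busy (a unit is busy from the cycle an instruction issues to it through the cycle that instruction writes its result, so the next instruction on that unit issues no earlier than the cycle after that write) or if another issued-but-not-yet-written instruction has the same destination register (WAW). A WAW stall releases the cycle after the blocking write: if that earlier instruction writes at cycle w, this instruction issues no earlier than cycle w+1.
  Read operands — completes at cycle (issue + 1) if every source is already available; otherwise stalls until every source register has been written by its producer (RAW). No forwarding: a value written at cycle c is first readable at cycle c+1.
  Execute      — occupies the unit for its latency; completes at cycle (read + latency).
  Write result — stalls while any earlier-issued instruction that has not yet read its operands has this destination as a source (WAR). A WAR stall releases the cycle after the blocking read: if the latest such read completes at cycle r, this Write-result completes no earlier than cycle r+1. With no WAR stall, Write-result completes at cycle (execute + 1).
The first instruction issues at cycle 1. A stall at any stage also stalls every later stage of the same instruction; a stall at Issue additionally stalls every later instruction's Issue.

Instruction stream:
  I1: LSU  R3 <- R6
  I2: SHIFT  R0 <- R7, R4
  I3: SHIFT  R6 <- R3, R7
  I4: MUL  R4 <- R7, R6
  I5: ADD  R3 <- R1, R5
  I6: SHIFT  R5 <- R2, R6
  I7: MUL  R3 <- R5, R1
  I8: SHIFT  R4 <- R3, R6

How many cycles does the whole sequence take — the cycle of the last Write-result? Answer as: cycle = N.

cycle = 29

t=1  I1 dispatched to LSU
t=2  I1 operands ready; I2 dispatched to SHIFT
t=3  I1 complete; I2 operands ready
t=4  R3←I1; I2 complete
t=5  R0←I2
t=6  I3 dispatched to SHIFT
t=7  I3 operands ready; I4 dispatched to MUL
t=8  I3 complete; I5 dispatched to ADD
t=9  R6←I3; I5 operands ready
t=10  I4 operands ready; I6 dispatched to SHIFT
t=11  I5 complete; I6 operands ready
t=12  R3←I5; I6 complete
t=13  R5←I6
t=16  I4 complete
t=17  R4←I4
t=18  I7 dispatched to MUL
t=19  I7 operands ready; I8 dispatched to SHIFT
t=25  I7 complete
t=26  R3←I7
t=27  I8 operands ready
t=28  I8 complete
t=29  R4←I8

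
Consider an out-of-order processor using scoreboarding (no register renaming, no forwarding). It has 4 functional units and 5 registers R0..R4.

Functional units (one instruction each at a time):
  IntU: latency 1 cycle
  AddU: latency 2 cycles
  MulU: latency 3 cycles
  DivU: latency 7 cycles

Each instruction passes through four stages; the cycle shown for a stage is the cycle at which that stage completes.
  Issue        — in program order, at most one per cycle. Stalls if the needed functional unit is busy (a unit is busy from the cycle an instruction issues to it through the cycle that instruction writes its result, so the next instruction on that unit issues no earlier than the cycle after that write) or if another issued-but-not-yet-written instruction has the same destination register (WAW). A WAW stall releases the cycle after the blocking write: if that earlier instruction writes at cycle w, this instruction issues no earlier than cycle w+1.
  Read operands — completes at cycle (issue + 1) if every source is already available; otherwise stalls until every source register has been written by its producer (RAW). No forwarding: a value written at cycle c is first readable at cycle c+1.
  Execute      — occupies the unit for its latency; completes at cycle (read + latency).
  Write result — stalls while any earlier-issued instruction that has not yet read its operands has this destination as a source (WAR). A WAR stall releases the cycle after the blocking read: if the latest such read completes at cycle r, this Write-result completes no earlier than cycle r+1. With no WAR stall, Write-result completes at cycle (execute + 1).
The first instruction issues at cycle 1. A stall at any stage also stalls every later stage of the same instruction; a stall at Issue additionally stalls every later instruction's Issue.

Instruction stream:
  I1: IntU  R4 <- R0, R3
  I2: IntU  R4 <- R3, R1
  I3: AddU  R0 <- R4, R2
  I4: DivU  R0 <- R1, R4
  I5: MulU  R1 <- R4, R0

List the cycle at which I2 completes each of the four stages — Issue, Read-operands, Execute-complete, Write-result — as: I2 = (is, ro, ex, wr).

I1  is:1  ro:2  ex:3  wr:4
I2  is:5  ro:6  ex:7  wr:8  — struct: IntU busy until I1 writes@4
I3  is:6  ro:9  ex:11  wr:12  — RAW R4: wait I2 write@8
I4  is:13  ro:14  ex:21  wr:22  — WAW R0: wait I3 write@12
I5  is:14  ro:23  ex:26  wr:27  — RAW R0: wait I4 write@22

I2 = (5, 6, 7, 8)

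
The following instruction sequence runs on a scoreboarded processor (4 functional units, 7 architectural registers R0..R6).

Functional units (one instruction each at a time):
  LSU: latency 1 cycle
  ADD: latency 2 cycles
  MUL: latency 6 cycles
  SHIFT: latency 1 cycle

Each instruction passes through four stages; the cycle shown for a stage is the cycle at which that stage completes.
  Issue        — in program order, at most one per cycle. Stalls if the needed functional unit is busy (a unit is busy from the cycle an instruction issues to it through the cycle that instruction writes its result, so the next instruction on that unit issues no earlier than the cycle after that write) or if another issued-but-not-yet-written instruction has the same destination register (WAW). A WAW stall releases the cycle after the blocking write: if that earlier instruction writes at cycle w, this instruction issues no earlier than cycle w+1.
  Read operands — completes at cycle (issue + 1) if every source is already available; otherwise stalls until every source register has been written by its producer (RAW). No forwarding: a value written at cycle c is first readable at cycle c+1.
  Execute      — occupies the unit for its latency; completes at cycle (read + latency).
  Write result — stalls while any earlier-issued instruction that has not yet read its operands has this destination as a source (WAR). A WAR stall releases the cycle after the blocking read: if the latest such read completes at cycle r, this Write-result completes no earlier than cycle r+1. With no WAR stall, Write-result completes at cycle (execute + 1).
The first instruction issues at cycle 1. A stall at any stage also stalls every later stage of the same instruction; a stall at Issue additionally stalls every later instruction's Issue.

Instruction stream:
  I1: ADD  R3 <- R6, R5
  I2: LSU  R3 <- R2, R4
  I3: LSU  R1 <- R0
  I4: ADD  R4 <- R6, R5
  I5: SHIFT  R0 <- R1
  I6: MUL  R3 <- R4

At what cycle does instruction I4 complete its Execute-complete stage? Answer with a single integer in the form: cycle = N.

cycle 1: I1 issues→ADD
cycle 2: I1 reads
cycle 4: I1 exec-done
cycle 5: I1 writes R3
cycle 6: I2 issues→LSU
cycle 7: I2 reads
cycle 8: I2 exec-done
cycle 9: I2 writes R3
cycle 10: I3 issues→LSU
cycle 11: I3 reads · I4 issues→ADD
cycle 12: I3 exec-done · I4 reads · I5 issues→SHIFT
cycle 13: I3 writes R1 · I6 issues→MUL
cycle 14: I4 exec-done · I5 reads
cycle 15: I4 writes R4 · I5 exec-done
cycle 16: I5 writes R0 · I6 reads
cycle 22: I6 exec-done
cycle 23: I6 writes R3

cycle = 14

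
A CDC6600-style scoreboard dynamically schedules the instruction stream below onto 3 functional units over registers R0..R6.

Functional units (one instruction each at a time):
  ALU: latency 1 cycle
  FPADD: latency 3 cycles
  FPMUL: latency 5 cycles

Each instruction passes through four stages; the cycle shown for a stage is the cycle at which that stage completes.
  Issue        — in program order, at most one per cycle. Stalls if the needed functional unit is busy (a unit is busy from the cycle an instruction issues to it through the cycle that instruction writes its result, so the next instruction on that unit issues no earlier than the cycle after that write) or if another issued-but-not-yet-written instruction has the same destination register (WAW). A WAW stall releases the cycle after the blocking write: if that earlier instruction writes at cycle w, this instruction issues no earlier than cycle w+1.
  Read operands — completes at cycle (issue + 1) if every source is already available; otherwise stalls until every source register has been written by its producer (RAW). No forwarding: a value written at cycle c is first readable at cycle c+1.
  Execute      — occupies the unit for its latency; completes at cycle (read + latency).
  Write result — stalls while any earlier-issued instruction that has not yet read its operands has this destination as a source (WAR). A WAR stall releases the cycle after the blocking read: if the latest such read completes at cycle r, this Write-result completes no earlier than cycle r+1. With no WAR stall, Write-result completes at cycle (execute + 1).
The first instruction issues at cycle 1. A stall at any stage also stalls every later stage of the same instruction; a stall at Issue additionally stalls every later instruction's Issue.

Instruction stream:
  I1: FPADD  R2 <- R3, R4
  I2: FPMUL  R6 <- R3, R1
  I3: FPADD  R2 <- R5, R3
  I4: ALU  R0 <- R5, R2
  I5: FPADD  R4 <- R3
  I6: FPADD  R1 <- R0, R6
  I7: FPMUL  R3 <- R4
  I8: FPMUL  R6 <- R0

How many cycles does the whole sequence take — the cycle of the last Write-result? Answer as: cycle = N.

cycle = 35

t=1  I1→FPADD
t=2  I1 RO · I2→FPMUL
t=3  I2 RO
t=5  I1 EX
t=6  I1 WR R2
t=7  I3→FPADD
t=8  I2 EX · I3 RO · I4→ALU
t=9  I2 WR R6
t=11  I3 EX
t=12  I3 WR R2
t=13  I4 RO · I5→FPADD
t=14  I4 EX · I5 RO
t=15  I4 WR R0
t=17  I5 EX
t=18  I5 WR R4
t=19  I6→FPADD
t=20  I6 RO · I7→FPMUL
t=21  I7 RO
t=23  I6 EX
t=24  I6 WR R1
t=26  I7 EX
t=27  I7 WR R3
t=28  I8→FPMUL
t=29  I8 RO
t=34  I8 EX
t=35  I8 WR R6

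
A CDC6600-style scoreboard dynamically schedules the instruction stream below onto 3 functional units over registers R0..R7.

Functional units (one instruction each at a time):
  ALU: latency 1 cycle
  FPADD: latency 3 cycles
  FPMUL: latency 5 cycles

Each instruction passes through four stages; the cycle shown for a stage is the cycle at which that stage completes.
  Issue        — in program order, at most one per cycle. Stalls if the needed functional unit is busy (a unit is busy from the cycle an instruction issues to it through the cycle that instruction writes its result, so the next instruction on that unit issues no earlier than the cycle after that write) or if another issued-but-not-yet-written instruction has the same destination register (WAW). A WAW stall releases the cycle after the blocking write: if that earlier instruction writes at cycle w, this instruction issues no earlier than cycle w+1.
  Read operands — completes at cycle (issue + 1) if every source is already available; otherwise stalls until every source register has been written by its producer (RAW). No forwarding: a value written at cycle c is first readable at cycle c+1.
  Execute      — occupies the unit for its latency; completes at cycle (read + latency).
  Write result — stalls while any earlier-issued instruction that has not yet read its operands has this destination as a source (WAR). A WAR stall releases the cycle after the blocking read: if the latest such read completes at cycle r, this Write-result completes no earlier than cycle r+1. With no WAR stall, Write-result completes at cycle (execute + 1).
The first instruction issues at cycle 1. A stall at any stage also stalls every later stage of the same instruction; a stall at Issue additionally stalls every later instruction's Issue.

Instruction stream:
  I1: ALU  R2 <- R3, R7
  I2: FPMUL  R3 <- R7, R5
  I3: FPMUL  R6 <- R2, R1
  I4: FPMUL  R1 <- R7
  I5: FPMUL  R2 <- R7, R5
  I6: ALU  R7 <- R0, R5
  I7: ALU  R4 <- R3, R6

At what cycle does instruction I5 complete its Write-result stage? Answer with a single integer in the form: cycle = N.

cycle = 33

cycle 1: I1 dispatched to ALU
cycle 2: I1 operands ready; I2 dispatched to FPMUL
cycle 3: I1 complete; I2 operands ready
cycle 4: R2←I1
cycle 8: I2 complete
cycle 9: R3←I2
cycle 10: I3 dispatched to FPMUL
cycle 11: I3 operands ready
cycle 16: I3 complete
cycle 17: R6←I3
cycle 18: I4 dispatched to FPMUL
cycle 19: I4 operands ready
cycle 24: I4 complete
cycle 25: R1←I4
cycle 26: I5 dispatched to FPMUL
cycle 27: I5 operands ready; I6 dispatched to ALU
cycle 28: I6 operands ready
cycle 29: I6 complete
cycle 30: R7←I6
cycle 31: I7 dispatched to ALU
cycle 32: I5 complete; I7 operands ready
cycle 33: R2←I5; I7 complete
cycle 34: R4←I7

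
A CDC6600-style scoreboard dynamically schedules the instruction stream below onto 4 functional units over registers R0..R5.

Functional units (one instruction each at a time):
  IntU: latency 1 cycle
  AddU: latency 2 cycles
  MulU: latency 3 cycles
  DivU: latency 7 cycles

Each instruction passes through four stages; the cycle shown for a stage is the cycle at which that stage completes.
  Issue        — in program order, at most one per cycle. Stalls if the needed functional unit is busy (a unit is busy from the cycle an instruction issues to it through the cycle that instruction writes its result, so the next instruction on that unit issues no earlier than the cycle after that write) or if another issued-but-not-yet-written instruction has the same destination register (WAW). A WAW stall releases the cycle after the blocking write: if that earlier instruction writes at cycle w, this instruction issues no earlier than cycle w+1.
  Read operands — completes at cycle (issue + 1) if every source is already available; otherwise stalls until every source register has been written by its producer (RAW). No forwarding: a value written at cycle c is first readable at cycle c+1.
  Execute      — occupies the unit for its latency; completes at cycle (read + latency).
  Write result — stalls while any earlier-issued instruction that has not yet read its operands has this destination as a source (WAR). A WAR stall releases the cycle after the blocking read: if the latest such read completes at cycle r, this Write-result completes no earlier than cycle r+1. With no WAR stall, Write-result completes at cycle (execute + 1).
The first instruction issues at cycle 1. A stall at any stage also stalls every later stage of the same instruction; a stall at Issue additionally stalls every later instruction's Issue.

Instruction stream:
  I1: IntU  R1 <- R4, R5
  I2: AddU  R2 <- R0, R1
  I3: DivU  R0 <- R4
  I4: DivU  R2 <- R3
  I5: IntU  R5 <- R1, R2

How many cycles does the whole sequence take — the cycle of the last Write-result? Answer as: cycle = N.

cycle = 25

[I1] 1/2/3/4
[I2] 2/5/7/8  (RAW R1: wait I1 write@4)
[I3] 3/4/11/12
[I4] 13/14/21/22  (struct: DivU busy until I3 writes@12)
[I5] 14/23/24/25  (RAW R2: wait I4 write@22)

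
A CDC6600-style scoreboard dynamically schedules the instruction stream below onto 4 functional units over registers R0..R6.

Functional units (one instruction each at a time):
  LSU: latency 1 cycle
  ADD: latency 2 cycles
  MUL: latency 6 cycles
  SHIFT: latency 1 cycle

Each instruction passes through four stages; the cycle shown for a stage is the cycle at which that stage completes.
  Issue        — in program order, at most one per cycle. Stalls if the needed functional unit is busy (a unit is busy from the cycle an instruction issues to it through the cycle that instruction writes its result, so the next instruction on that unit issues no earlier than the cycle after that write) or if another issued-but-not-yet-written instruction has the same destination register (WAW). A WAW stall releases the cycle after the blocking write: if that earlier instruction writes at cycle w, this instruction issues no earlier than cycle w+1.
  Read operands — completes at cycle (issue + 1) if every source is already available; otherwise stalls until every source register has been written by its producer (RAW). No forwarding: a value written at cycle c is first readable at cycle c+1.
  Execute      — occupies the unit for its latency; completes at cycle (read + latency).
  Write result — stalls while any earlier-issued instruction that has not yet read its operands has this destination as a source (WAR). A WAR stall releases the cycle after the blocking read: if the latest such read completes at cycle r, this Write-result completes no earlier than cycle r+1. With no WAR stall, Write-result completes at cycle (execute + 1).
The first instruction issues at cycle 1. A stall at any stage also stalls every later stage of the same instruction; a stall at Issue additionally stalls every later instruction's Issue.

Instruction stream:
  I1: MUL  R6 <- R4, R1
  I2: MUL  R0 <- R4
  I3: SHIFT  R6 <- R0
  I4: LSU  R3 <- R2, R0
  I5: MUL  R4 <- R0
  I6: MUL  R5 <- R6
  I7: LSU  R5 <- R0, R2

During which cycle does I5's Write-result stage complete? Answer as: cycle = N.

cycle = 27

I1  is:1  ro:2  ex:8  wr:9
I2  is:10  ro:11  ex:17  wr:18  — struct: MUL busy until I1 writes@9
I3  is:11  ro:19  ex:20  wr:21  — RAW R0: wait I2 write@18
I4  is:12  ro:19  ex:20  wr:21  — RAW R0: wait I2 write@18
I5  is:19  ro:20  ex:26  wr:27  — struct: MUL busy until I2 writes@18
I6  is:28  ro:29  ex:35  wr:36  — struct: MUL busy until I5 writes@27
I7  is:37  ro:38  ex:39  wr:40  — WAW R5: wait I6 write@36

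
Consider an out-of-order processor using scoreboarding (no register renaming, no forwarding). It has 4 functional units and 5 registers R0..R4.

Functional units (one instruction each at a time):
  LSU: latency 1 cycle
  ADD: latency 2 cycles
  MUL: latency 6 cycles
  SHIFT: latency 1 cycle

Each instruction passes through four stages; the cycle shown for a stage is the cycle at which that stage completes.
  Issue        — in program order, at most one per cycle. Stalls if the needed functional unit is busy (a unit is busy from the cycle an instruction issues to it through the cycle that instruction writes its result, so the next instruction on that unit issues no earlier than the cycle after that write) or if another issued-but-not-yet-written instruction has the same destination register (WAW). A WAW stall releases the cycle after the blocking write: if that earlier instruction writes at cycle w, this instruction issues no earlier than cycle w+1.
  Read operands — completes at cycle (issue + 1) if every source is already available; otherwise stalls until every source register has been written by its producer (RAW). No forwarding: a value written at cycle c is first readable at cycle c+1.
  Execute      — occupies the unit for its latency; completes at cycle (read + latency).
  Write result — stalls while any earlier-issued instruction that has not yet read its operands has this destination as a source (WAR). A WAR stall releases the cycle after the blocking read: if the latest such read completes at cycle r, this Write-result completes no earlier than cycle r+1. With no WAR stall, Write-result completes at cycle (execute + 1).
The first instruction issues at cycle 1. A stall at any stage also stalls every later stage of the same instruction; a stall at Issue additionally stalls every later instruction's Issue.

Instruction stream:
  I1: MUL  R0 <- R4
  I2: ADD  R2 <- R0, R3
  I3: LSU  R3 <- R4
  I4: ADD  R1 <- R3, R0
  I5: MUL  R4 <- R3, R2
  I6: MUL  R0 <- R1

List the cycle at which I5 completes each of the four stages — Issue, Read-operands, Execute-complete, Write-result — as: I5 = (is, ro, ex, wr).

I5 = (15, 16, 22, 23)

cycle 1: I1 dispatched to MUL
cycle 2: I1 operands ready | I2 dispatched to ADD
cycle 3: I3 dispatched to LSU
cycle 4: I3 operands ready
cycle 5: I3 complete
cycle 8: I1 complete
cycle 9: R0←I1
cycle 10: I2 operands ready
cycle 11: R3←I3
cycle 12: I2 complete
cycle 13: R2←I2
cycle 14: I4 dispatched to ADD
cycle 15: I4 operands ready | I5 dispatched to MUL
cycle 16: I5 operands ready
cycle 17: I4 complete
cycle 18: R1←I4
cycle 22: I5 complete
cycle 23: R4←I5
cycle 24: I6 dispatched to MUL
cycle 25: I6 operands ready
cycle 31: I6 complete
cycle 32: R0←I6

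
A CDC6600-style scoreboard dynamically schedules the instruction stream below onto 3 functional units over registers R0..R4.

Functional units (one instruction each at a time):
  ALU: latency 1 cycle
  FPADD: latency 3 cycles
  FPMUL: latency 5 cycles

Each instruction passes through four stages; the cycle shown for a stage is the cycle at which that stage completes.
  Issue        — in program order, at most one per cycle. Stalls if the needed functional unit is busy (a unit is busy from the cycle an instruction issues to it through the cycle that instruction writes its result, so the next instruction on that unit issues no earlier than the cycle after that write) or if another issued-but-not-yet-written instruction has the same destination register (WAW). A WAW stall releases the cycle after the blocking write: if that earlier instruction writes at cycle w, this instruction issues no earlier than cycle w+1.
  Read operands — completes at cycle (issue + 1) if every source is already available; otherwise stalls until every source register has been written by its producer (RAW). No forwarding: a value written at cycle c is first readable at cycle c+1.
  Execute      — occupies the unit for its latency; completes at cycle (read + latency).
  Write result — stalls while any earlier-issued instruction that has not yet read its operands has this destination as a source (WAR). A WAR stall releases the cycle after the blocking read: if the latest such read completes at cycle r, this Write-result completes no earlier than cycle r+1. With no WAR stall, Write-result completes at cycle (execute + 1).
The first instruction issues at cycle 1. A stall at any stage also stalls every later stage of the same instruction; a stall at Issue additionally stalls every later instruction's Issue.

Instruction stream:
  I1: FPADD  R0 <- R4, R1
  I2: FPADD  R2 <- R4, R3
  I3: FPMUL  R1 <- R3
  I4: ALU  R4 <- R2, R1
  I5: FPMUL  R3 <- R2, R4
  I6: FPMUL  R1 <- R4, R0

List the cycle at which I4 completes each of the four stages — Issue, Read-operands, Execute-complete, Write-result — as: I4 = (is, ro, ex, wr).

I4 = (9, 16, 17, 18)

I1  is:1  ro:2  ex:5  wr:6
I2  is:7  ro:8  ex:11  wr:12  — struct: FPADD busy until I1 writes@6
I3  is:8  ro:9  ex:14  wr:15
I4  is:9  ro:16  ex:17  wr:18  — RAW R1: wait I3 write@15
I5  is:16  ro:19  ex:24  wr:25  — struct: FPMUL busy until I3 writes@15, RAW R4: wait I4 write@18
I6  is:26  ro:27  ex:32  wr:33  — struct: FPMUL busy until I5 writes@25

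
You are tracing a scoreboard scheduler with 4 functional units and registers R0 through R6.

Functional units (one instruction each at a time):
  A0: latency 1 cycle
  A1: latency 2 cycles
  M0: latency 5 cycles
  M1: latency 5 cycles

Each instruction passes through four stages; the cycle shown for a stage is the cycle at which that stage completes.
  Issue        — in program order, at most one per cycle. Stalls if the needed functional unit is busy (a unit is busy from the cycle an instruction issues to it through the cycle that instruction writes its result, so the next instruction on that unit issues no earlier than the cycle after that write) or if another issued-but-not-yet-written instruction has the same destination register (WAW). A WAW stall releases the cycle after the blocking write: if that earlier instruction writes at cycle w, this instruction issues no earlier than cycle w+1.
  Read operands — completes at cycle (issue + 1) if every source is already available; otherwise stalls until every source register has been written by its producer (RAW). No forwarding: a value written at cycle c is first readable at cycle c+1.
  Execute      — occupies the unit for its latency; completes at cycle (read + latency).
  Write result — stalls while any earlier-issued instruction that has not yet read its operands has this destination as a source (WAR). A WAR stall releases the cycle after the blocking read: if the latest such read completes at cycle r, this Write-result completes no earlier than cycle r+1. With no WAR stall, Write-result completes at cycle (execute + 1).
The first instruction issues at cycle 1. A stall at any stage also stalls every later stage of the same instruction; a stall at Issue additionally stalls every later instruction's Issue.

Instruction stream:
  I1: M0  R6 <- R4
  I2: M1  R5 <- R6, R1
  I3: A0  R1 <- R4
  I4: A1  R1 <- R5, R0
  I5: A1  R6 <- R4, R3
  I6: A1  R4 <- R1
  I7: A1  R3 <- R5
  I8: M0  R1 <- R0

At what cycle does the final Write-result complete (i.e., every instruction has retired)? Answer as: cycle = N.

cycle = 38

I1: IS=1 RO=2 EX=7 WR=8
I2: IS=2 RO=9 EX=14 WR=15  [RAW R6: wait I1 write@8]
I3: IS=3 RO=4 EX=5 WR=10  [WAR R1: wait I2 read@9]
I4: IS=11 RO=16 EX=18 WR=19  [WAW R1: wait I3 write@10; RAW R5: wait I2 write@15]
I5: IS=20 RO=21 EX=23 WR=24  [struct: A1 busy until I4 writes@19]
I6: IS=25 RO=26 EX=28 WR=29  [struct: A1 busy until I5 writes@24]
I7: IS=30 RO=31 EX=33 WR=34  [struct: A1 busy until I6 writes@29]
I8: IS=31 RO=32 EX=37 WR=38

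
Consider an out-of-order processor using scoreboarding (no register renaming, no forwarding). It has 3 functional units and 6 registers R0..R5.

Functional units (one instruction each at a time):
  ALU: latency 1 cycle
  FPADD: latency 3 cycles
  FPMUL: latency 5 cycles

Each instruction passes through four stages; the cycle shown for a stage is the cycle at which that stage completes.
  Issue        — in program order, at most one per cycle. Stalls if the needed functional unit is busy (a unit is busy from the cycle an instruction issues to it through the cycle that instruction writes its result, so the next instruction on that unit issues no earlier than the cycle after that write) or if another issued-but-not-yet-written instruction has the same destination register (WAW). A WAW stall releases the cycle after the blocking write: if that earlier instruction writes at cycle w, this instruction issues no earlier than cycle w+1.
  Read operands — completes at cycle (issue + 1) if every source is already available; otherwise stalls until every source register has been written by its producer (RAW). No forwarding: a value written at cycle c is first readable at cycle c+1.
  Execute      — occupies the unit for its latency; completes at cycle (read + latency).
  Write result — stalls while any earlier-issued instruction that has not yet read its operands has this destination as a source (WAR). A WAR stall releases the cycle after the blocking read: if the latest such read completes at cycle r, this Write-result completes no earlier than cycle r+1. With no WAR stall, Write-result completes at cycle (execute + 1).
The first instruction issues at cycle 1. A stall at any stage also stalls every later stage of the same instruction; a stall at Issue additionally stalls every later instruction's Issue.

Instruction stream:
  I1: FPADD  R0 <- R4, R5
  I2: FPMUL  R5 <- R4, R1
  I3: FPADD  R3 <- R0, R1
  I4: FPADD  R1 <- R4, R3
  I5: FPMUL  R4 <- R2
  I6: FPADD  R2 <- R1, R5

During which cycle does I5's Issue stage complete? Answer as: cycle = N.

cycle = 14

I1: IS=1 RO=2 EX=5 WR=6
I2: IS=2 RO=3 EX=8 WR=9
I3: IS=7 RO=8 EX=11 WR=12  [struct: FPADD busy until I1 writes@6]
I4: IS=13 RO=14 EX=17 WR=18  [struct: FPADD busy until I3 writes@12]
I5: IS=14 RO=15 EX=20 WR=21
I6: IS=19 RO=20 EX=23 WR=24  [struct: FPADD busy until I4 writes@18]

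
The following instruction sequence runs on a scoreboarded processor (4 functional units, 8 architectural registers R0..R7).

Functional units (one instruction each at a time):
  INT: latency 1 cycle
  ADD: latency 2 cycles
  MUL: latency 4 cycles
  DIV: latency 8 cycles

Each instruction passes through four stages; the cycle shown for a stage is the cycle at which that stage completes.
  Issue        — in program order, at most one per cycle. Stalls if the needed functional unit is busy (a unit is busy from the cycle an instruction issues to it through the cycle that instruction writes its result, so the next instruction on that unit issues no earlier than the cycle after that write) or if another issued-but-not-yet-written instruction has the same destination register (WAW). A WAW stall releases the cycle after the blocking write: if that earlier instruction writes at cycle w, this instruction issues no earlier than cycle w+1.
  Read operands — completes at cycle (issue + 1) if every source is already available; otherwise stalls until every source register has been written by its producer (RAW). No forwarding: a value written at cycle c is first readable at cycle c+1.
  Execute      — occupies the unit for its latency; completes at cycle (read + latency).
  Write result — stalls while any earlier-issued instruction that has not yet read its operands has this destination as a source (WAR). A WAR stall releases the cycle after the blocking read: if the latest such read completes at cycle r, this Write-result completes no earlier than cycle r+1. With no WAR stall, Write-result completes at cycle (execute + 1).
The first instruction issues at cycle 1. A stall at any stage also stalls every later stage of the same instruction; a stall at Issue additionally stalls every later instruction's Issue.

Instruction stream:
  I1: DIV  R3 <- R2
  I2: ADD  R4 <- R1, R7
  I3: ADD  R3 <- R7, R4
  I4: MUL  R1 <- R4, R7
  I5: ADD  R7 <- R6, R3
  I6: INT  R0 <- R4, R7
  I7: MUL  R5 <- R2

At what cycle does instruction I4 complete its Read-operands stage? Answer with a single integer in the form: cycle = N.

[1] issue I1 (DIV)
[2] I1 read-ops; issue I2 (ADD)
[3] I2 read-ops
[5] I2 finished on ADD
[6] I2→R4
[10] I1 finished on DIV
[11] I1→R3
[12] issue I3 (ADD)
[13] I3 read-ops; issue I4 (MUL)
[14] I4 read-ops
[15] I3 finished on ADD
[16] I3→R3
[17] issue I5 (ADD)
[18] I4 finished on MUL; I5 read-ops; issue I6 (INT)
[19] I4→R1
[20] I5 finished on ADD; issue I7 (MUL)
[21] I5→R7; I7 read-ops
[22] I6 read-ops
[23] I6 finished on INT
[24] I6→R0
[25] I7 finished on MUL
[26] I7→R5

cycle = 14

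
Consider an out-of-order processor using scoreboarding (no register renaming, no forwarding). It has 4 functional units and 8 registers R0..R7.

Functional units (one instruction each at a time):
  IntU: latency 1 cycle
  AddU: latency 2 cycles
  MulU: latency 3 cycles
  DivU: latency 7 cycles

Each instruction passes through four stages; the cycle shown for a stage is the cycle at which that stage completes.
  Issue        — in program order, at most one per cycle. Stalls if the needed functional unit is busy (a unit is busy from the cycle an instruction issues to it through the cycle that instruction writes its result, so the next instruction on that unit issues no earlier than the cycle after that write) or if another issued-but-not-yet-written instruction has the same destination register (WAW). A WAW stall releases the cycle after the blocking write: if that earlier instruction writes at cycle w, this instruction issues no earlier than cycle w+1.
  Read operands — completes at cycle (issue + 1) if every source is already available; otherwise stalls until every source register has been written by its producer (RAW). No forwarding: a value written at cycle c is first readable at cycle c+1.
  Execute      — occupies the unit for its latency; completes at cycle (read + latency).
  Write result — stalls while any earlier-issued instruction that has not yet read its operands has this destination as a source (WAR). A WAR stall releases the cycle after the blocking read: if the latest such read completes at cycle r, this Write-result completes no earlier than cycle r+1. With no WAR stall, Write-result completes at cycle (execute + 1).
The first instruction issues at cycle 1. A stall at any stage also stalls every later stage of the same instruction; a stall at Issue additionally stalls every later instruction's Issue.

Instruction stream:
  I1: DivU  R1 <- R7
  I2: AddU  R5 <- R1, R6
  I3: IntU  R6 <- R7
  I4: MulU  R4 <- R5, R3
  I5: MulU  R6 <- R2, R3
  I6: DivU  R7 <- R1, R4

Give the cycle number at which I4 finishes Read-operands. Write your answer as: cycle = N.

cycle = 15

I1  is:1  ro:2  ex:9  wr:10
I2  is:2  ro:11  ex:13  wr:14  — RAW R1: wait I1 write@10
I3  is:3  ro:4  ex:5  wr:12  — WAR R6: wait I2 read@11
I4  is:4  ro:15  ex:18  wr:19  — RAW R5: wait I2 write@14
I5  is:20  ro:21  ex:24  wr:25  — struct: MulU busy until I4 writes@19
I6  is:21  ro:22  ex:29  wr:30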